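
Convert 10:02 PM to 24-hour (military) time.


22:02

Input: 10:02 PM
PM: 10 + 12 = 22


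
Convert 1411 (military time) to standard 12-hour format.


2:11 PM

Hour: 14
14 - 12 = 2 → PM


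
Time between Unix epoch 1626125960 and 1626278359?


Difference = 1626278359 - 1626125960 = 152399 seconds
In hours: 152399 / 3600 ≈ 42.3
In days: 152399 / 86400 ≈ 1.76

152399 seconds (42.3 hours / 1.76 days)


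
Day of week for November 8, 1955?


Zeller's congruence:
q=8, m=11, k=55, j=19
h = (8 + ⌊13×12/5⌋ + 55 + ⌊55/4⌋ + ⌊19/4⌋ - 2×19) mod 7
= (8 + 31 + 55 + 13 + 4 - 38) mod 7
= 73 mod 7 = 3
h=3 → Tuesday

Tuesday


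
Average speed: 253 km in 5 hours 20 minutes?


Distance: 253 km
Time: 5h 20m = 320 min = 320/60 = 16/3 hours
Speed = 253 ÷ (16/3) = 253 × 3 / 16 = 759/16 ≈ 47.4 km/h

47.4 km/h


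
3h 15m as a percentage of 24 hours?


0.1354 (13.54%)

Total minutes: 3×60 + 15 = 195
Day = 24×60 = 1440 minutes
Fraction = 195/1440 ≈ 0.1354
As a percentage: 195/1440 × 100 ≈ 13.54%


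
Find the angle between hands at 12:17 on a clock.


Hour hand (12 ≡ 0 on the dial): 0×30 + 17×0.5 = 8.5°
Minute hand = 17×6 = 102°
Difference = |8.5 - 102| = 93.5°

93.5°


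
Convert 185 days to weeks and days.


Weeks: 185 ÷ 7 = 26 remainder 3

26 weeks 3 days


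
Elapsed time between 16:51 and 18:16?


End time in minutes: 18×60 + 16 = 1096
Start time in minutes: 16×60 + 51 = 1011
Difference = 1096 - 1011 = 85 minutes
= 1 hours 25 minutes

1h 25m


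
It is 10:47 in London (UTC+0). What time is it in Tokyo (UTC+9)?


Time difference = UTC+9 - UTC+0 = +9 hours
New hour = (10 + 9) mod 24
= 19 mod 24 = 19
Minutes unchanged → 19:47

19:47


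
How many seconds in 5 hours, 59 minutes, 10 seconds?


21550 seconds

Hours: 5 × 3600 = 18000
Minutes: 59 × 60 = 3540
Seconds: 10
Total = 18000 + 3540 + 10 = 21550


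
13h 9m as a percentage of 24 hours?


0.5479 (54.79%)

Total minutes: 13×60 + 9 = 789
Day = 24×60 = 1440 minutes
Fraction = 789/1440 ≈ 0.5479
As a percentage: 789/1440 × 100 ≈ 54.79%


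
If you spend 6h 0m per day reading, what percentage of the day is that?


25.0%

Time: 360 minutes
Day: 1440 minutes
Percentage = (360/1440) × 100 = 25.0%


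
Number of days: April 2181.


30 days

Month: April (month 4)
April has 30 days


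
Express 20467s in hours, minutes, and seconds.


Hours: 20467 ÷ 3600 = 5 remainder 2467
Minutes: 2467 ÷ 60 = 41 remainder 7
Seconds: 7

5h 41m 7s


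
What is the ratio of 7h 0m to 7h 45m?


28:31 (0.90)

Duration 1: 420 minutes
Duration 2: 465 minutes
Ratio = 420:465
GCD = 15
Simplified = 28:31
As a decimal: 28/31 ≈ 0.90


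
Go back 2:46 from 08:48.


06:02

Start: 528 minutes from midnight
Subtract: 166 minutes
Remaining: 528 - 166 = 362
Hours: 6, Minutes: 2


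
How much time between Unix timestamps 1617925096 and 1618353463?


Difference = 1618353463 - 1617925096 = 428367 seconds
In hours: 428367 / 3600 ≈ 119.0
In days: 428367 / 86400 ≈ 4.96

428367 seconds (119.0 hours / 4.96 days)


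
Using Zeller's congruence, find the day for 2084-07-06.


Zeller's congruence:
q=6, m=7, k=84, j=20
h = (6 + ⌊13×8/5⌋ + 84 + ⌊84/4⌋ + ⌊20/4⌋ - 2×20) mod 7
= (6 + 20 + 84 + 21 + 5 - 40) mod 7
= 96 mod 7 = 5
h=5 → Thursday

Thursday


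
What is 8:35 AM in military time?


08:35

Input: 8:35 AM
AM hour stays: 8


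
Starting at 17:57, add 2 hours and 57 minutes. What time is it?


20:54

Start: 1077 minutes from midnight
Add: 177 minutes
Total: 1254 minutes
Hours: 1254 ÷ 60 = 20 remainder 54


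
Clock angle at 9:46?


17.0°

Hour hand = 9×30 + 46×0.5 = 293.0°
Minute hand = 46×6 = 276°
Difference = |293.0 - 276| = 17.0°


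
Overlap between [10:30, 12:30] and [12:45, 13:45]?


0 minutes

Meeting A: 630-750 (in minutes from midnight)
Meeting B: 765-825
Overlap start = max(630, 765) = 765
Overlap end = min(750, 825) = 750
Overlap = max(0, 750 - 765) = 0 min


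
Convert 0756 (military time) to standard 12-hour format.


Hour: 7
7 < 12 → AM

7:56 AM


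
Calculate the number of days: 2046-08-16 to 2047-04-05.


From August 16, 2046 to April 5, 2047
Rest of August 2046: 31 - 16 = 15
Full months: September 30, October 31, November 30, December 31, January 31, February 2047 28, March 31
Days into April 2047: 5
Total = 15 + 30 + 31 + 30 + 31 + 31 + 28 + 31 + 5 = 232 days

232 days


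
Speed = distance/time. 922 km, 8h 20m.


Distance: 922 km
Time: 8h 20m = 500 min = 500/60 = 25/3 hours
Speed = 922 ÷ (25/3) = 922 × 3 / 25 = 2766/25 ≈ 110.6 km/h

110.6 km/h


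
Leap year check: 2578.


No

Rules: divisible by 4 AND (not by 100 OR by 400)
2578 ÷ 4 = 644 remainder 2 → not divisible by 4
Not divisible by 4 → not a leap year


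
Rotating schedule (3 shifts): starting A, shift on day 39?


Shift C

Shifts: A, B, C
Start: A (index 0)
Day 39: (0 + 39 - 1) mod 3
= 38 mod 3
= 2
Index 2 → shift C


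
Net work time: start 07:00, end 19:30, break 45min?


11h 45m (705 minutes)

Total time = (19×60+30) - (7×60+0)
= 1170 - 420 = 750 min
Minus break: 750 - 45 = 705 min
= 11h 45m


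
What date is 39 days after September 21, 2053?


October 30, 2053

Start: September 21, 2053
Add 39 days
September 21 → October 1: 30 - 21 + 1 = 10 days (39 - 10 = 29 left)
October 1 + 29 = October 30, 2053


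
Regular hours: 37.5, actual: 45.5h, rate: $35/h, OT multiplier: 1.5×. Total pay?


$1732.50

Regular: 37.5h × $35 = $1312.50
Overtime: 45.5 - 37.5 = 8.0h
OT pay: 8.0h × $35 × 1.5 = $420.00
Total = $1312.50 + $420.00 = $1732.50


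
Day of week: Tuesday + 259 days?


Start: Tuesday (index 1)
(1 + 259) mod 7
= 260 mod 7
= 1
Index 1 → Tuesday

Tuesday


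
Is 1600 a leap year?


Yes

Rules: divisible by 4 AND (not by 100 OR by 400)
1600 ÷ 4 = 400 exactly → divisible by 4
1600 ÷ 100 = 16 exactly → divisible by 100
1600 ÷ 400 = 4 exactly → divisible by 400
Divisible by 400 → leap year


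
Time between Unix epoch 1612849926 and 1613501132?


651206 seconds (180.9 hours / 7.54 days)

Difference = 1613501132 - 1612849926 = 651206 seconds
In hours: 651206 / 3600 ≈ 180.9
In days: 651206 / 86400 ≈ 7.54


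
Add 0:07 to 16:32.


Start: 992 minutes from midnight
Add: 7 minutes
Total: 999 minutes
Hours: 999 ÷ 60 = 16 remainder 39

16:39


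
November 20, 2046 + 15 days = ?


December 5, 2046

Start: November 20, 2046
Add 15 days
November 20 → December 1: 30 - 20 + 1 = 11 days (15 - 11 = 4 left)
December 1 + 4 = December 5, 2046


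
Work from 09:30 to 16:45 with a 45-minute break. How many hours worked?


Total time = (16×60+45) - (9×60+30)
= 1005 - 570 = 435 min
Minus break: 435 - 45 = 390 min
= 6h 30m

6h 30m (390 minutes)


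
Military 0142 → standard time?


1:42 AM

Hour: 1
1 < 12 → AM


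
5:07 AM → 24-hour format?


Input: 5:07 AM
AM hour stays: 5

05:07


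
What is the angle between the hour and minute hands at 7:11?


149.5°

Hour hand = 7×30 + 11×0.5 = 215.5°
Minute hand = 11×6 = 66°
Difference = |215.5 - 66| = 149.5°


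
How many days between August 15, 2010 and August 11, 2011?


From August 15, 2010 to August 11, 2011
Rest of August 2010: 31 - 15 = 16
Full months: September 30, October 31, November 30, December 31, January 31, February 2011 28, March 31, April 30, May 31, June 30, July 31
Days into August 2011: 11
Total = 16 + 30 + 31 + 30 + 31 + 31 + 28 + 31 + 30 + 31 + 30 + 31 + 11 = 361 days

361 days


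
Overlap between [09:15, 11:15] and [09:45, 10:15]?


Meeting A: 555-675 (in minutes from midnight)
Meeting B: 585-615
Overlap start = max(555, 585) = 585
Overlap end = min(675, 615) = 615
Overlap = max(0, 615 - 585) = 30 min

30 minutes


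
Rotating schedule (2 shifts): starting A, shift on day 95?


Shift A

Shifts: A, B
Start: A (index 0)
Day 95: (0 + 95 - 1) mod 2
= 94 mod 2
= 0
Index 0 → shift A


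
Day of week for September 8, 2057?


Saturday

Zeller's congruence:
q=8, m=9, k=57, j=20
h = (8 + ⌊13×10/5⌋ + 57 + ⌊57/4⌋ + ⌊20/4⌋ - 2×20) mod 7
= (8 + 26 + 57 + 14 + 5 - 40) mod 7
= 70 mod 7 = 0
h=0 → Saturday


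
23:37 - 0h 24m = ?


23:13

Start: 1417 minutes from midnight
Subtract: 24 minutes
Remaining: 1417 - 24 = 1393
Hours: 23, Minutes: 13


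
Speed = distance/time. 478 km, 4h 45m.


Distance: 478 km
Time: 4h 45m = 285 min = 285/60 = 19/4 hours
Speed = 478 ÷ (19/4) = 478 × 4 / 19 = 1912/19 ≈ 100.6 km/h

100.6 km/h


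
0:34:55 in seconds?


Hours: 0 × 3600 = 0
Minutes: 34 × 60 = 2040
Seconds: 55
Total = 0 + 2040 + 55 = 2095

2095 seconds


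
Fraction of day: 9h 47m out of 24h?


0.4076 (40.76%)

Total minutes: 9×60 + 47 = 587
Day = 24×60 = 1440 minutes
Fraction = 587/1440 ≈ 0.4076
As a percentage: 587/1440 × 100 ≈ 40.76%


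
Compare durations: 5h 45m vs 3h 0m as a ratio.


Duration 1: 345 minutes
Duration 2: 180 minutes
Ratio = 345:180
GCD = 15
Simplified = 23:12
As a decimal: 23/12 ≈ 1.92

23:12 (1.92)


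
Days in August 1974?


31 days

Month: August (month 8)
August has 31 days


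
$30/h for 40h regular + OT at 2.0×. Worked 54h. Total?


Regular: 40h × $30 = $1200.00
Overtime: 54 - 40 = 14h
OT pay: 14h × $30 × 2.0 = $840.00
Total = $1200.00 + $840.00 = $2040.00

$2040.00


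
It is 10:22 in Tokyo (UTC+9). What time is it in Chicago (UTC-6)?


Time difference = UTC-6 - UTC+9 = -15 hours
New hour = (10 -15) mod 24
= -5 mod 24 = 19
Minutes unchanged → 19:22; -5 < 0 → previous day

19:22 (previous day)


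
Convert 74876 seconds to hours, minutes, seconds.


20h 47m 56s

Hours: 74876 ÷ 3600 = 20 remainder 2876
Minutes: 2876 ÷ 60 = 47 remainder 56
Seconds: 56


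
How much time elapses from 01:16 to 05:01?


3h 45m

End time in minutes: 5×60 + 1 = 301
Start time in minutes: 1×60 + 16 = 76
Difference = 301 - 76 = 225 minutes
= 3 hours 45 minutes


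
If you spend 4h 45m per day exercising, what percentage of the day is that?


Time: 285 minutes
Day: 1440 minutes
Percentage = (285/1440) × 100 ≈ 19.8%

19.8%


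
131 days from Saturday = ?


Thursday

Start: Saturday (index 5)
(5 + 131) mod 7
= 136 mod 7
= 3
Index 3 → Thursday


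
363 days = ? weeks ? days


Weeks: 363 ÷ 7 = 51 remainder 6

51 weeks 6 days


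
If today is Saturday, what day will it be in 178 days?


Start: Saturday (index 5)
(5 + 178) mod 7
= 183 mod 7
= 1
Index 1 → Tuesday

Tuesday


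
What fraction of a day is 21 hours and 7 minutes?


0.8799 (87.99%)

Total minutes: 21×60 + 7 = 1267
Day = 24×60 = 1440 minutes
Fraction = 1267/1440 ≈ 0.8799
As a percentage: 1267/1440 × 100 ≈ 87.99%


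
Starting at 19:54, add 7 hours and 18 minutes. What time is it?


Start: 1194 minutes from midnight
Add: 438 minutes
Total: 1632 minutes
Hours: 1632 ÷ 60 = 27 remainder 12
27 ≥ 24 → 27 - 24 = 3 (next day)

03:12 (next day)


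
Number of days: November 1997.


Month: November (month 11)
November has 30 days

30 days


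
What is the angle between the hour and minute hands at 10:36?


Hour hand = 10×30 + 36×0.5 = 318.0°
Minute hand = 36×6 = 216°
Difference = |318.0 - 216| = 102.0°

102.0°


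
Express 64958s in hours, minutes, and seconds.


Hours: 64958 ÷ 3600 = 18 remainder 158
Minutes: 158 ÷ 60 = 2 remainder 38
Seconds: 38

18h 2m 38s


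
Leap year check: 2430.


No

Rules: divisible by 4 AND (not by 100 OR by 400)
2430 ÷ 4 = 607 remainder 2 → not divisible by 4
Not divisible by 4 → not a leap year


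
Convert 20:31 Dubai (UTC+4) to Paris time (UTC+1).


Time difference = UTC+1 - UTC+4 = -3 hours
New hour = (20 -3) mod 24
= 17 mod 24 = 17
Minutes unchanged → 17:31

17:31


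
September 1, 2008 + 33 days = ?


Start: September 1, 2008
Add 33 days
September 1 → October 1: 30 - 1 + 1 = 30 days (33 - 30 = 3 left)
October 1 + 3 = October 4, 2008

October 4, 2008


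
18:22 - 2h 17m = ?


16:05

Start: 1102 minutes from midnight
Subtract: 137 minutes
Remaining: 1102 - 137 = 965
Hours: 16, Minutes: 5


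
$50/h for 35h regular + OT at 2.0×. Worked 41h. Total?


Regular: 35h × $50 = $1750.00
Overtime: 41 - 35 = 6h
OT pay: 6h × $50 × 2.0 = $600.00
Total = $1750.00 + $600.00 = $2350.00

$2350.00


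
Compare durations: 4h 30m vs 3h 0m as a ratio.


3:2 (1.50)

Duration 1: 270 minutes
Duration 2: 180 minutes
Ratio = 270:180
GCD = 90
Simplified = 3:2
As a decimal: 3/2 = 1.50


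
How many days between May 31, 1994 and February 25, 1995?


270 days

From May 31, 1994 to February 25, 1995
Rest of May 1994: 31 - 31 = 0
Full months: June 30, July 31, August 31, September 30, October 31, November 30, December 31, January 31
Days into February 1995: 25
Total = 0 + 30 + 31 + 31 + 30 + 31 + 30 + 31 + 31 + 25 = 270 days


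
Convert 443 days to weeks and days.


63 weeks 2 days

Weeks: 443 ÷ 7 = 63 remainder 2


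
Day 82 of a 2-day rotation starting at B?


Shift A

Shifts: A, B
Start: B (index 1)
Day 82: (1 + 82 - 1) mod 2
= 82 mod 2
= 0
Index 0 → shift A


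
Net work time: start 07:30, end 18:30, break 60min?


10h 0m (600 minutes)

Total time = (18×60+30) - (7×60+30)
= 1110 - 450 = 660 min
Minus break: 660 - 60 = 600 min
= 10h 0m


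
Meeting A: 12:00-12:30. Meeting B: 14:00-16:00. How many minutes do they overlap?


Meeting A: 720-750 (in minutes from midnight)
Meeting B: 840-960
Overlap start = max(720, 840) = 840
Overlap end = min(750, 960) = 750
Overlap = max(0, 750 - 840) = 0 min

0 minutes


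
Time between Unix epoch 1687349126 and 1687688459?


Difference = 1687688459 - 1687349126 = 339333 seconds
In hours: 339333 / 3600 ≈ 94.3
In days: 339333 / 86400 ≈ 3.93

339333 seconds (94.3 hours / 3.93 days)


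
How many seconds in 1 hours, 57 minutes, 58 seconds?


7078 seconds

Hours: 1 × 3600 = 3600
Minutes: 57 × 60 = 3420
Seconds: 58
Total = 3600 + 3420 + 58 = 7078


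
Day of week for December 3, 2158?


Sunday

Zeller's congruence:
q=3, m=12, k=58, j=21
h = (3 + ⌊13×13/5⌋ + 58 + ⌊58/4⌋ + ⌊21/4⌋ - 2×21) mod 7
= (3 + 33 + 58 + 14 + 5 - 42) mod 7
= 71 mod 7 = 1
h=1 → Sunday


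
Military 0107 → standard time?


Hour: 1
1 < 12 → AM

1:07 AM


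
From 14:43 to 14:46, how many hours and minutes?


0h 3m

End time in minutes: 14×60 + 46 = 886
Start time in minutes: 14×60 + 43 = 883
Difference = 886 - 883 = 3 minutes
= 0 hours 3 minutes


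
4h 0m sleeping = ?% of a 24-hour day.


16.7%

Time: 240 minutes
Day: 1440 minutes
Percentage = (240/1440) × 100 ≈ 16.7%


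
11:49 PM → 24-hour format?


23:49

Input: 11:49 PM
PM: 11 + 12 = 23


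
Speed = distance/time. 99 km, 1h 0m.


Distance: 99 km
Time: 1 hours
Speed = 99 / 1 = 99.0 km/h

99.0 km/h


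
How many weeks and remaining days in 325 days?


Weeks: 325 ÷ 7 = 46 remainder 3

46 weeks 3 days


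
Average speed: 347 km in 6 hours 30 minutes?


Distance: 347 km
Time: 6h 30m = 390 min = 390/60 = 13/2 hours
Speed = 347 ÷ (13/2) = 347 × 2 / 13 = 694/13 ≈ 53.4 km/h

53.4 km/h


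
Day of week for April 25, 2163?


Monday

Zeller's congruence:
q=25, m=4, k=63, j=21
h = (25 + ⌊13×5/5⌋ + 63 + ⌊63/4⌋ + ⌊21/4⌋ - 2×21) mod 7
= (25 + 13 + 63 + 15 + 5 - 42) mod 7
= 79 mod 7 = 2
h=2 → Monday


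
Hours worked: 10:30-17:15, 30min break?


6h 15m (375 minutes)

Total time = (17×60+15) - (10×60+30)
= 1035 - 630 = 405 min
Minus break: 405 - 30 = 375 min
= 6h 15m


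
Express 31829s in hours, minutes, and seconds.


Hours: 31829 ÷ 3600 = 8 remainder 3029
Minutes: 3029 ÷ 60 = 50 remainder 29
Seconds: 29

8h 50m 29s


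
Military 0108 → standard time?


1:08 AM

Hour: 1
1 < 12 → AM


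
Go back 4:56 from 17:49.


12:53

Start: 1069 minutes from midnight
Subtract: 296 minutes
Remaining: 1069 - 296 = 773
Hours: 12, Minutes: 53


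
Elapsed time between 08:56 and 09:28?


End time in minutes: 9×60 + 28 = 568
Start time in minutes: 8×60 + 56 = 536
Difference = 568 - 536 = 32 minutes
= 0 hours 32 minutes

0h 32m


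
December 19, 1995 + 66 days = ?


February 23, 1996

Start: December 19, 1995
Add 66 days
December 19 → January 1: 31 - 19 + 1 = 13 days (66 - 13 = 53 left)
January 1 → February 1: 31 - 1 + 1 = 31 days (53 - 31 = 22 left)
February 1 + 22 = February 23, 1996


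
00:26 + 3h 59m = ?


04:25

Start: 26 minutes from midnight
Add: 239 minutes
Total: 265 minutes
Hours: 265 ÷ 60 = 4 remainder 25


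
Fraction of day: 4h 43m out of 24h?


Total minutes: 4×60 + 43 = 283
Day = 24×60 = 1440 minutes
Fraction = 283/1440 ≈ 0.1965
As a percentage: 283/1440 × 100 ≈ 19.65%

0.1965 (19.65%)


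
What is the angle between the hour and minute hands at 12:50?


Hour hand (12 ≡ 0 on the dial): 0×30 + 50×0.5 = 25.0°
Minute hand = 50×6 = 300°
Difference = |25.0 - 300| = 275.0°
Since > 180°: 360 - 275.0 = 85.0°

85.0°


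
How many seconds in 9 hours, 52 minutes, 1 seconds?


35521 seconds

Hours: 9 × 3600 = 32400
Minutes: 52 × 60 = 3120
Seconds: 1
Total = 32400 + 3120 + 1 = 35521


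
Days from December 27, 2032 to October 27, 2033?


304 days

From December 27, 2032 to October 27, 2033
Rest of December 2032: 31 - 27 = 4
Full months: January 31, February 2033 28, March 31, April 30, May 31, June 30, July 31, August 31, September 30
Days into October 2033: 27
Total = 4 + 31 + 28 + 31 + 30 + 31 + 30 + 31 + 31 + 30 + 27 = 304 days


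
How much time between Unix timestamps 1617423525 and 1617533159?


109634 seconds (30.5 hours / 1.27 days)

Difference = 1617533159 - 1617423525 = 109634 seconds
In hours: 109634 / 3600 ≈ 30.5
In days: 109634 / 86400 ≈ 1.27


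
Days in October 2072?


31 days

Month: October (month 10)
October has 31 days


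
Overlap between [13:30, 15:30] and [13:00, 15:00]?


90 minutes

Meeting A: 810-930 (in minutes from midnight)
Meeting B: 780-900
Overlap start = max(810, 780) = 810
Overlap end = min(930, 900) = 900
Overlap = max(0, 900 - 810) = 90 min


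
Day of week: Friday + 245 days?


Start: Friday (index 4)
(4 + 245) mod 7
= 249 mod 7
= 4
Index 4 → Friday

Friday


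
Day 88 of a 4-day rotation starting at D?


Shift C

Shifts: A, B, C, D
Start: D (index 3)
Day 88: (3 + 88 - 1) mod 4
= 90 mod 4
= 2
Index 2 → shift C


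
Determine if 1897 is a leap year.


Rules: divisible by 4 AND (not by 100 OR by 400)
1897 ÷ 4 = 474 remainder 1 → not divisible by 4
Not divisible by 4 → not a leap year

No


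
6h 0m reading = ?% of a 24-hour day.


25.0%

Time: 360 minutes
Day: 1440 minutes
Percentage = (360/1440) × 100 = 25.0%


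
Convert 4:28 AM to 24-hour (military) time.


04:28

Input: 4:28 AM
AM hour stays: 4


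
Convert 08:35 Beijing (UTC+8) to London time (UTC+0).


Time difference = UTC+0 - UTC+8 = -8 hours
New hour = (8 -8) mod 24
= 0 mod 24 = 0
Minutes unchanged → 00:35

00:35


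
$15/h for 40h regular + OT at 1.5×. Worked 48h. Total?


Regular: 40h × $15 = $600.00
Overtime: 48 - 40 = 8h
OT pay: 8h × $15 × 1.5 = $180.00
Total = $600.00 + $180.00 = $780.00

$780.00


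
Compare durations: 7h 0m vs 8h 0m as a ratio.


7:8 (0.88)

Duration 1: 420 minutes
Duration 2: 480 minutes
Ratio = 420:480
GCD = 60
Simplified = 7:8
As a decimal: 7/8 ≈ 0.88


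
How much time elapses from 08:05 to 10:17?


End time in minutes: 10×60 + 17 = 617
Start time in minutes: 8×60 + 5 = 485
Difference = 617 - 485 = 132 minutes
= 2 hours 12 minutes

2h 12m


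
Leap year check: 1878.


No

Rules: divisible by 4 AND (not by 100 OR by 400)
1878 ÷ 4 = 469 remainder 2 → not divisible by 4
Not divisible by 4 → not a leap year


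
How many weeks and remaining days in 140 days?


20 weeks 0 days

Weeks: 140 ÷ 7 = 20 remainder 0


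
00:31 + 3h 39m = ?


04:10

Start: 31 minutes from midnight
Add: 219 minutes
Total: 250 minutes
Hours: 250 ÷ 60 = 4 remainder 10


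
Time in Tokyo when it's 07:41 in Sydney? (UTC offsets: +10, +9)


06:41

Time difference = UTC+9 - UTC+10 = -1 hours
New hour = (7 -1) mod 24
= 6 mod 24 = 6
Minutes unchanged → 06:41


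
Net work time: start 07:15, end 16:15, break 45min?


Total time = (16×60+15) - (7×60+15)
= 975 - 435 = 540 min
Minus break: 540 - 45 = 495 min
= 8h 15m

8h 15m (495 minutes)


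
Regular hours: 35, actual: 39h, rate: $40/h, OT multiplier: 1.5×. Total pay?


Regular: 35h × $40 = $1400.00
Overtime: 39 - 35 = 4h
OT pay: 4h × $40 × 1.5 = $240.00
Total = $1400.00 + $240.00 = $1640.00

$1640.00


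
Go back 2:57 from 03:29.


00:32

Start: 209 minutes from midnight
Subtract: 177 minutes
Remaining: 209 - 177 = 32
Hours: 0, Minutes: 32


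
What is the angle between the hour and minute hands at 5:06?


117.0°

Hour hand = 5×30 + 6×0.5 = 153.0°
Minute hand = 6×6 = 36°
Difference = |153.0 - 36| = 117.0°


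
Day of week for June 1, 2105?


Monday

Zeller's congruence:
q=1, m=6, k=5, j=21
h = (1 + ⌊13×7/5⌋ + 5 + ⌊5/4⌋ + ⌊21/4⌋ - 2×21) mod 7
= (1 + 18 + 5 + 1 + 5 - 42) mod 7
= -12 mod 7 = 2
h=2 → Monday


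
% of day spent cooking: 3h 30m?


14.6%

Time: 210 minutes
Day: 1440 minutes
Percentage = (210/1440) × 100 ≈ 14.6%


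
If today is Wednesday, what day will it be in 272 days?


Tuesday

Start: Wednesday (index 2)
(2 + 272) mod 7
= 274 mod 7
= 1
Index 1 → Tuesday


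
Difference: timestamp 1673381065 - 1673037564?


Difference = 1673381065 - 1673037564 = 343501 seconds
In hours: 343501 / 3600 ≈ 95.4
In days: 343501 / 86400 ≈ 3.98

343501 seconds (95.4 hours / 3.98 days)


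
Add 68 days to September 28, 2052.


December 5, 2052

Start: September 28, 2052
Add 68 days
September 28 → October 1: 30 - 28 + 1 = 3 days (68 - 3 = 65 left)
October 1 → November 1: 31 - 1 + 1 = 31 days (65 - 31 = 34 left)
November 1 → December 1: 30 - 1 + 1 = 30 days (34 - 30 = 4 left)
December 1 + 4 = December 5, 2052


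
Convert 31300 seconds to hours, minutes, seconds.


8h 41m 40s

Hours: 31300 ÷ 3600 = 8 remainder 2500
Minutes: 2500 ÷ 60 = 41 remainder 40
Seconds: 40


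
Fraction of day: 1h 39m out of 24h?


Total minutes: 1×60 + 39 = 99
Day = 24×60 = 1440 minutes
Fraction = 99/1440 ≈ 0.0688
As a percentage: 99/1440 × 100 ≈ 6.88%

0.0688 (6.88%)


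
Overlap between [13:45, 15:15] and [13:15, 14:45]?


Meeting A: 825-915 (in minutes from midnight)
Meeting B: 795-885
Overlap start = max(825, 795) = 825
Overlap end = min(915, 885) = 885
Overlap = max(0, 885 - 825) = 60 min

60 minutes


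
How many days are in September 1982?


30 days

Month: September (month 9)
September has 30 days


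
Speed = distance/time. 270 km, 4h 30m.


60.0 km/h

Distance: 270 km
Time: 4h 30m = 270 min = 270/60 = 9/2 hours
Speed = 270 ÷ (9/2) = 270 × 2 / 9 = 540/9 = 60.0 km/h


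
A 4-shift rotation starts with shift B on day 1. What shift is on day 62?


Shift C

Shifts: A, B, C, D
Start: B (index 1)
Day 62: (1 + 62 - 1) mod 4
= 62 mod 4
= 2
Index 2 → shift C


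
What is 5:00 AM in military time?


05:00

Input: 5:00 AM
AM hour stays: 5


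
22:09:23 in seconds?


79763 seconds

Hours: 22 × 3600 = 79200
Minutes: 9 × 60 = 540
Seconds: 23
Total = 79200 + 540 + 23 = 79763


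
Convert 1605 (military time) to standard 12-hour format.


Hour: 16
16 - 12 = 4 → PM

4:05 PM


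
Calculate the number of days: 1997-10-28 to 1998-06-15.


From October 28, 1997 to June 15, 1998
Rest of October 1997: 31 - 28 = 3
Full months: November 30, December 31, January 31, February 1998 28, March 31, April 30, May 31
Days into June 1998: 15
Total = 3 + 30 + 31 + 31 + 28 + 31 + 30 + 31 + 15 = 230 days

230 days


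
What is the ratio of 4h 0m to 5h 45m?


Duration 1: 240 minutes
Duration 2: 345 minutes
Ratio = 240:345
GCD = 15
Simplified = 16:23
As a decimal: 16/23 ≈ 0.70

16:23 (0.70)


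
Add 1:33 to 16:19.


Start: 979 minutes from midnight
Add: 93 minutes
Total: 1072 minutes
Hours: 1072 ÷ 60 = 17 remainder 52

17:52


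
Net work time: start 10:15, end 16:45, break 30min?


6h 0m (360 minutes)

Total time = (16×60+45) - (10×60+15)
= 1005 - 615 = 390 min
Minus break: 390 - 30 = 360 min
= 6h 0m


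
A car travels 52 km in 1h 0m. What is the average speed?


52.0 km/h

Distance: 52 km
Time: 1 hours
Speed = 52 / 1 = 52.0 km/h


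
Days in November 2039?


30 days

Month: November (month 11)
November has 30 days


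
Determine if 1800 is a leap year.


Rules: divisible by 4 AND (not by 100 OR by 400)
1800 ÷ 4 = 450 exactly → divisible by 4
1800 ÷ 100 = 18 exactly → divisible by 100
1800 ÷ 400 = 4 remainder 200 → not divisible by 400
Divisible by 100 but not by 400 → not a leap year

No


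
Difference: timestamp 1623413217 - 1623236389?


Difference = 1623413217 - 1623236389 = 176828 seconds
In hours: 176828 / 3600 ≈ 49.1
In days: 176828 / 86400 ≈ 2.05

176828 seconds (49.1 hours / 2.05 days)


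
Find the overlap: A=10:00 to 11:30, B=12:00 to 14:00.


0 minutes

Meeting A: 600-690 (in minutes from midnight)
Meeting B: 720-840
Overlap start = max(600, 720) = 720
Overlap end = min(690, 840) = 690
Overlap = max(0, 690 - 720) = 0 min


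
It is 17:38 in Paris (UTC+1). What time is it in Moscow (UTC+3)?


19:38

Time difference = UTC+3 - UTC+1 = +2 hours
New hour = (17 + 2) mod 24
= 19 mod 24 = 19
Minutes unchanged → 19:38


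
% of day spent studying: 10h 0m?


41.7%

Time: 600 minutes
Day: 1440 minutes
Percentage = (600/1440) × 100 ≈ 41.7%


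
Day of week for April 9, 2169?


Zeller's congruence:
q=9, m=4, k=69, j=21
h = (9 + ⌊13×5/5⌋ + 69 + ⌊69/4⌋ + ⌊21/4⌋ - 2×21) mod 7
= (9 + 13 + 69 + 17 + 5 - 42) mod 7
= 71 mod 7 = 1
h=1 → Sunday

Sunday


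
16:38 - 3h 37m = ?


13:01

Start: 998 minutes from midnight
Subtract: 217 minutes
Remaining: 998 - 217 = 781
Hours: 13, Minutes: 1


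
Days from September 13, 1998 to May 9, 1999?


From September 13, 1998 to May 9, 1999
Rest of September 1998: 30 - 13 = 17
Full months: October 31, November 30, December 31, January 31, February 1999 28, March 31, April 30
Days into May 1999: 9
Total = 17 + 31 + 30 + 31 + 31 + 28 + 31 + 30 + 9 = 238 days

238 days


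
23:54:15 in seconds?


Hours: 23 × 3600 = 82800
Minutes: 54 × 60 = 3240
Seconds: 15
Total = 82800 + 3240 + 15 = 86055

86055 seconds


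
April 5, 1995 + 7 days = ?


Start: April 5, 1995
Add 7 days
April 5 + 7 = April 12, 1995

April 12, 1995


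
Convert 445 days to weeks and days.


Weeks: 445 ÷ 7 = 63 remainder 4

63 weeks 4 days


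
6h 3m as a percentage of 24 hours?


0.2521 (25.21%)

Total minutes: 6×60 + 3 = 363
Day = 24×60 = 1440 minutes
Fraction = 363/1440 ≈ 0.2521
As a percentage: 363/1440 × 100 ≈ 25.21%


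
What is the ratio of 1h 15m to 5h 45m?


Duration 1: 75 minutes
Duration 2: 345 minutes
Ratio = 75:345
GCD = 15
Simplified = 5:23
As a decimal: 5/23 ≈ 0.22

5:23 (0.22)


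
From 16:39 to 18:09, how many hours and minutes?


1h 30m

End time in minutes: 18×60 + 9 = 1089
Start time in minutes: 16×60 + 39 = 999
Difference = 1089 - 999 = 90 minutes
= 1 hours 30 minutes


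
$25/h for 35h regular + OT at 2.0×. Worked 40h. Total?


Regular: 35h × $25 = $875.00
Overtime: 40 - 35 = 5h
OT pay: 5h × $25 × 2.0 = $250.00
Total = $875.00 + $250.00 = $1125.00

$1125.00


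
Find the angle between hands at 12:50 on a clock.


Hour hand (12 ≡ 0 on the dial): 0×30 + 50×0.5 = 25.0°
Minute hand = 50×6 = 300°
Difference = |25.0 - 300| = 275.0°
Since > 180°: 360 - 275.0 = 85.0°

85.0°


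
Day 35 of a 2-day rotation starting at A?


Shift A

Shifts: A, B
Start: A (index 0)
Day 35: (0 + 35 - 1) mod 2
= 34 mod 2
= 0
Index 0 → shift A


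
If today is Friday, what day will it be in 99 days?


Start: Friday (index 4)
(4 + 99) mod 7
= 103 mod 7
= 5
Index 5 → Saturday

Saturday


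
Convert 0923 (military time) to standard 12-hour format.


Hour: 9
9 < 12 → AM

9:23 AM


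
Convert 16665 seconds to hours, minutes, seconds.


4h 37m 45s

Hours: 16665 ÷ 3600 = 4 remainder 2265
Minutes: 2265 ÷ 60 = 37 remainder 45
Seconds: 45


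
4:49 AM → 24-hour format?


04:49

Input: 4:49 AM
AM hour stays: 4


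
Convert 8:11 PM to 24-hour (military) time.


Input: 8:11 PM
PM: 8 + 12 = 20

20:11


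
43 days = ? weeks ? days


6 weeks 1 days

Weeks: 43 ÷ 7 = 6 remainder 1


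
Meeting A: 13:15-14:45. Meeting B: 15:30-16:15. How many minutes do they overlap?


Meeting A: 795-885 (in minutes from midnight)
Meeting B: 930-975
Overlap start = max(795, 930) = 930
Overlap end = min(885, 975) = 885
Overlap = max(0, 885 - 930) = 0 min

0 minutes


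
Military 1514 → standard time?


Hour: 15
15 - 12 = 3 → PM

3:14 PM


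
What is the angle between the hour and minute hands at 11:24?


162.0°

Hour hand = 11×30 + 24×0.5 = 342.0°
Minute hand = 24×6 = 144°
Difference = |342.0 - 144| = 198.0°
Since > 180°: 360 - 198.0 = 162.0°


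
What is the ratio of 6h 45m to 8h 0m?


Duration 1: 405 minutes
Duration 2: 480 minutes
Ratio = 405:480
GCD = 15
Simplified = 27:32
As a decimal: 27/32 ≈ 0.84

27:32 (0.84)


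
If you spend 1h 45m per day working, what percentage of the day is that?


7.3%

Time: 105 minutes
Day: 1440 minutes
Percentage = (105/1440) × 100 ≈ 7.3%


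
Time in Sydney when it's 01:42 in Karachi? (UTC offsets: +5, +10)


06:42

Time difference = UTC+10 - UTC+5 = +5 hours
New hour = (1 + 5) mod 24
= 6 mod 24 = 6
Minutes unchanged → 06:42


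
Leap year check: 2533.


No

Rules: divisible by 4 AND (not by 100 OR by 400)
2533 ÷ 4 = 633 remainder 1 → not divisible by 4
Not divisible by 4 → not a leap year


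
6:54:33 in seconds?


Hours: 6 × 3600 = 21600
Minutes: 54 × 60 = 3240
Seconds: 33
Total = 21600 + 3240 + 33 = 24873

24873 seconds


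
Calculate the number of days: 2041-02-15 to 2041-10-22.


From February 15, 2041 to October 22, 2041
Rest of February 2041: 28 - 15 = 13
Full months: March 31, April 30, May 31, June 30, July 31, August 31, September 30
Days into October 2041: 22
Total = 13 + 31 + 30 + 31 + 30 + 31 + 31 + 30 + 22 = 249 days

249 days


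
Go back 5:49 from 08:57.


03:08

Start: 537 minutes from midnight
Subtract: 349 minutes
Remaining: 537 - 349 = 188
Hours: 3, Minutes: 8


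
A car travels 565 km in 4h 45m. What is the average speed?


Distance: 565 km
Time: 4h 45m = 285 min = 285/60 = 19/4 hours
Speed = 565 ÷ (19/4) = 565 × 4 / 19 = 2260/19 ≈ 118.9 km/h

118.9 km/h


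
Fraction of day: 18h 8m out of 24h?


Total minutes: 18×60 + 8 = 1088
Day = 24×60 = 1440 minutes
Fraction = 1088/1440 ≈ 0.7556
As a percentage: 1088/1440 × 100 ≈ 75.56%

0.7556 (75.56%)


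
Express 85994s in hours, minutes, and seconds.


Hours: 85994 ÷ 3600 = 23 remainder 3194
Minutes: 3194 ÷ 60 = 53 remainder 14
Seconds: 14

23h 53m 14s


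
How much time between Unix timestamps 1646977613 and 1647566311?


Difference = 1647566311 - 1646977613 = 588698 seconds
In hours: 588698 / 3600 ≈ 163.5
In days: 588698 / 86400 ≈ 6.81

588698 seconds (163.5 hours / 6.81 days)


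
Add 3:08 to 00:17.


Start: 17 minutes from midnight
Add: 188 minutes
Total: 205 minutes
Hours: 205 ÷ 60 = 3 remainder 25

03:25


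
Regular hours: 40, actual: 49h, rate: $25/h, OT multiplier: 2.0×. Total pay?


$1450.00

Regular: 40h × $25 = $1000.00
Overtime: 49 - 40 = 9h
OT pay: 9h × $25 × 2.0 = $450.00
Total = $1000.00 + $450.00 = $1450.00


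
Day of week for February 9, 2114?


Zeller's congruence:
q=9, m=14, k=13, j=21
h = (9 + ⌊13×15/5⌋ + 13 + ⌊13/4⌋ + ⌊21/4⌋ - 2×21) mod 7
= (9 + 39 + 13 + 3 + 5 - 42) mod 7
= 27 mod 7 = 6
h=6 → Friday

Friday


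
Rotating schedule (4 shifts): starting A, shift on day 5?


Shifts: A, B, C, D
Start: A (index 0)
Day 5: (0 + 5 - 1) mod 4
= 4 mod 4
= 0
Index 0 → shift A

Shift A


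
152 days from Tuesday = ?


Sunday

Start: Tuesday (index 1)
(1 + 152) mod 7
= 153 mod 7
= 6
Index 6 → Sunday


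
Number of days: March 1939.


Month: March (month 3)
March has 31 days

31 days


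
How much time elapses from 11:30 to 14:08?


End time in minutes: 14×60 + 8 = 848
Start time in minutes: 11×60 + 30 = 690
Difference = 848 - 690 = 158 minutes
= 2 hours 38 minutes

2h 38m


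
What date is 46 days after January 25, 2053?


Start: January 25, 2053
Add 46 days
January 25 → February 1: 31 - 25 + 1 = 7 days (46 - 7 = 39 left)
February 1 → March 1: 28 - 1 + 1 = 28 days (39 - 28 = 11 left)
March 1 + 11 = March 12, 2053

March 12, 2053


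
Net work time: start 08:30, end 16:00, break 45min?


Total time = (16×60+0) - (8×60+30)
= 960 - 510 = 450 min
Minus break: 450 - 45 = 405 min
= 6h 45m

6h 45m (405 minutes)


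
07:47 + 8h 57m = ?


Start: 467 minutes from midnight
Add: 537 minutes
Total: 1004 minutes
Hours: 1004 ÷ 60 = 16 remainder 44

16:44


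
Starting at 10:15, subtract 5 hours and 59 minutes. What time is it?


04:16

Start: 615 minutes from midnight
Subtract: 359 minutes
Remaining: 615 - 359 = 256
Hours: 4, Minutes: 16


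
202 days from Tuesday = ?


Monday

Start: Tuesday (index 1)
(1 + 202) mod 7
= 203 mod 7
= 0
Index 0 → Monday


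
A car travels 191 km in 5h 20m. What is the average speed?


35.8 km/h

Distance: 191 km
Time: 5h 20m = 320 min = 320/60 = 16/3 hours
Speed = 191 ÷ (16/3) = 191 × 3 / 16 = 573/16 ≈ 35.8 km/h


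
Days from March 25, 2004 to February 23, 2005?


From March 25, 2004 to February 23, 2005
Rest of March 2004: 31 - 25 = 6
Full months: April 30, May 31, June 30, July 31, August 31, September 30, October 31, November 30, December 31, January 31
Days into February 2005: 23
Total = 6 + 30 + 31 + 30 + 31 + 31 + 30 + 31 + 30 + 31 + 31 + 23 = 335 days

335 days


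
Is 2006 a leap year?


Rules: divisible by 4 AND (not by 100 OR by 400)
2006 ÷ 4 = 501 remainder 2 → not divisible by 4
Not divisible by 4 → not a leap year

No


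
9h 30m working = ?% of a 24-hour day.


39.6%

Time: 570 minutes
Day: 1440 minutes
Percentage = (570/1440) × 100 ≈ 39.6%


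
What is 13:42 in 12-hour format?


Hour: 13
13 - 12 = 1 → PM

1:42 PM


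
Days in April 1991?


30 days

Month: April (month 4)
April has 30 days


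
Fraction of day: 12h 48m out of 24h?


0.5333 (53.33%)

Total minutes: 12×60 + 48 = 768
Day = 24×60 = 1440 minutes
Fraction = 768/1440 ≈ 0.5333
As a percentage: 768/1440 × 100 ≈ 53.33%


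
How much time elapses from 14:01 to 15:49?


1h 48m

End time in minutes: 15×60 + 49 = 949
Start time in minutes: 14×60 + 1 = 841
Difference = 949 - 841 = 108 minutes
= 1 hours 48 minutes


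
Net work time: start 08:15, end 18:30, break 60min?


Total time = (18×60+30) - (8×60+15)
= 1110 - 495 = 615 min
Minus break: 615 - 60 = 555 min
= 9h 15m

9h 15m (555 minutes)


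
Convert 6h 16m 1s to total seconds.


Hours: 6 × 3600 = 21600
Minutes: 16 × 60 = 960
Seconds: 1
Total = 21600 + 960 + 1 = 22561

22561 seconds


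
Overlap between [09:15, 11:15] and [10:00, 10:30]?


30 minutes

Meeting A: 555-675 (in minutes from midnight)
Meeting B: 600-630
Overlap start = max(555, 600) = 600
Overlap end = min(675, 630) = 630
Overlap = max(0, 630 - 600) = 30 min


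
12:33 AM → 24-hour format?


Input: 12:33 AM
12 AM → 00 (midnight)

00:33


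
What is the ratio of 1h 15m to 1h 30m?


Duration 1: 75 minutes
Duration 2: 90 minutes
Ratio = 75:90
GCD = 15
Simplified = 5:6
As a decimal: 5/6 ≈ 0.83

5:6 (0.83)


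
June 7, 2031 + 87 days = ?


Start: June 7, 2031
Add 87 days
June 7 → July 1: 30 - 7 + 1 = 24 days (87 - 24 = 63 left)
July 1 → August 1: 31 - 1 + 1 = 31 days (63 - 31 = 32 left)
August 1 → September 1: 31 - 1 + 1 = 31 days (32 - 31 = 1 left)
September 1 + 1 = September 2, 2031

September 2, 2031


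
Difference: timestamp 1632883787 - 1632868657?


15130 seconds (4.2 hours / 0.18 days)

Difference = 1632883787 - 1632868657 = 15130 seconds
In hours: 15130 / 3600 ≈ 4.2
In days: 15130 / 86400 ≈ 0.18


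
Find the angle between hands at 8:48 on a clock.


Hour hand = 8×30 + 48×0.5 = 264.0°
Minute hand = 48×6 = 288°
Difference = |264.0 - 288| = 24.0°

24.0°


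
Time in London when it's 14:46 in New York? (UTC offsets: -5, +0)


Time difference = UTC+0 - UTC-5 = +5 hours
New hour = (14 + 5) mod 24
= 19 mod 24 = 19
Minutes unchanged → 19:46

19:46


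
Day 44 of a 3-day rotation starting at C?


Shift A

Shifts: A, B, C
Start: C (index 2)
Day 44: (2 + 44 - 1) mod 3
= 45 mod 3
= 0
Index 0 → shift A


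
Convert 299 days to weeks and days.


42 weeks 5 days

Weeks: 299 ÷ 7 = 42 remainder 5


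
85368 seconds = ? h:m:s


Hours: 85368 ÷ 3600 = 23 remainder 2568
Minutes: 2568 ÷ 60 = 42 remainder 48
Seconds: 48

23h 42m 48s


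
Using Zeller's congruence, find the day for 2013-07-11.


Zeller's congruence:
q=11, m=7, k=13, j=20
h = (11 + ⌊13×8/5⌋ + 13 + ⌊13/4⌋ + ⌊20/4⌋ - 2×20) mod 7
= (11 + 20 + 13 + 3 + 5 - 40) mod 7
= 12 mod 7 = 5
h=5 → Thursday

Thursday


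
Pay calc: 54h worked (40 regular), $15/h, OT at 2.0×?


$1020.00

Regular: 40h × $15 = $600.00
Overtime: 54 - 40 = 14h
OT pay: 14h × $15 × 2.0 = $420.00
Total = $600.00 + $420.00 = $1020.00


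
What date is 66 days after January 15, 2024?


Start: January 15, 2024
Add 66 days
January 15 → February 1: 31 - 15 + 1 = 17 days (66 - 17 = 49 left)
February 1 → March 1: 29 - 1 + 1 = 29 days (49 - 29 = 20 left)
March 1 + 20 = March 21, 2024

March 21, 2024


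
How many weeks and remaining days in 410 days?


58 weeks 4 days

Weeks: 410 ÷ 7 = 58 remainder 4


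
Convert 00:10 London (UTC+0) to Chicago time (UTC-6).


Time difference = UTC-6 - UTC+0 = -6 hours
New hour = (0 -6) mod 24
= -6 mod 24 = 18
Minutes unchanged → 18:10; -6 < 0 → previous day

18:10 (previous day)


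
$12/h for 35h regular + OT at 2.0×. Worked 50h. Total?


$780.00

Regular: 35h × $12 = $420.00
Overtime: 50 - 35 = 15h
OT pay: 15h × $12 × 2.0 = $360.00
Total = $420.00 + $360.00 = $780.00


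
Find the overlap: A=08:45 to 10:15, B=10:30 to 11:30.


Meeting A: 525-615 (in minutes from midnight)
Meeting B: 630-690
Overlap start = max(525, 630) = 630
Overlap end = min(615, 690) = 615
Overlap = max(0, 615 - 630) = 0 min

0 minutes


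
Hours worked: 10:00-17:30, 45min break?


6h 45m (405 minutes)

Total time = (17×60+30) - (10×60+0)
= 1050 - 600 = 450 min
Minus break: 450 - 45 = 405 min
= 6h 45m


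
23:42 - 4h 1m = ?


19:41

Start: 1422 minutes from midnight
Subtract: 241 minutes
Remaining: 1422 - 241 = 1181
Hours: 19, Minutes: 41


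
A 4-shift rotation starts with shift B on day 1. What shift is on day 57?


Shifts: A, B, C, D
Start: B (index 1)
Day 57: (1 + 57 - 1) mod 4
= 57 mod 4
= 1
Index 1 → shift B

Shift B


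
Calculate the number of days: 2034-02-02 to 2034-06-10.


From February 2, 2034 to June 10, 2034
Rest of February 2034: 28 - 2 = 26
Full months: March 31, April 30, May 31
Days into June 2034: 10
Total = 26 + 31 + 30 + 31 + 10 = 128 days

128 days


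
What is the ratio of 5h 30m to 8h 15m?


Duration 1: 330 minutes
Duration 2: 495 minutes
Ratio = 330:495
GCD = 165
Simplified = 2:3
As a decimal: 2/3 ≈ 0.67

2:3 (0.67)
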